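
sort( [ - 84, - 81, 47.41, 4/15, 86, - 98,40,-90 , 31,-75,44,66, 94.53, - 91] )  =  [-98,- 91, - 90, - 84, - 81, - 75,4/15,31,40,44,47.41,66,86,94.53 ]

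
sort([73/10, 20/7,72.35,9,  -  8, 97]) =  [ - 8,20/7, 73/10,  9, 72.35, 97 ]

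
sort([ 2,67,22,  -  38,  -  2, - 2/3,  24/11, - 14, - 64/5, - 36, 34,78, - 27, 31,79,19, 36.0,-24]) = [  -  38, - 36,  -  27,-24,  -  14, - 64/5 , - 2, - 2/3  ,  2,24/11 , 19, 22 , 31,34,36.0,67,  78,79]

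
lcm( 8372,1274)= 58604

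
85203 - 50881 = 34322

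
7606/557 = 7606/557  =  13.66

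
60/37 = 60/37 = 1.62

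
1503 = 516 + 987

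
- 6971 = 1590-8561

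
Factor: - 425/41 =  -  5^2* 17^1*41^( - 1) 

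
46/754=23/377  =  0.06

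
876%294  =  288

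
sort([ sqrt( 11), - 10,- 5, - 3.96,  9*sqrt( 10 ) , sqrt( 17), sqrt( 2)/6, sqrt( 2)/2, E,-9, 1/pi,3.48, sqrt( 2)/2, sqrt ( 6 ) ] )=[-10,-9,  -  5 , - 3.96, sqrt( 2)/6,1/pi, sqrt (2)/2,  sqrt ( 2 ) /2 , sqrt( 6 ), E, sqrt(  11), 3.48,sqrt( 17 ), 9*sqrt( 10 )]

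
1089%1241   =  1089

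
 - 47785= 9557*( - 5)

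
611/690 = 611/690=0.89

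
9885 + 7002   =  16887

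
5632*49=275968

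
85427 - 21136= 64291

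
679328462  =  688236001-8907539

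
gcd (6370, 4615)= 65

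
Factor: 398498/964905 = 2^1*3^(- 1 )*5^(  -  1)*23^1*8663^1 * 64327^( - 1)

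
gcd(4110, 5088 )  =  6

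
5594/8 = 2797/4  =  699.25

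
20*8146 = 162920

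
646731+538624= 1185355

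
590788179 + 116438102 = 707226281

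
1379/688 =1379/688 = 2.00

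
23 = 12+11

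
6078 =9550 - 3472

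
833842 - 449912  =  383930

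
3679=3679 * 1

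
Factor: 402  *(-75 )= - 2^1*3^2*5^2*67^1 = - 30150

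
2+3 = 5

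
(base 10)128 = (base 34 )3q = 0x80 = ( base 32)40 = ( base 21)62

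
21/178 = 21/178 = 0.12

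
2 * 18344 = 36688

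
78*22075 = 1721850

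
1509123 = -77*( - 19599 ) 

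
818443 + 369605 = 1188048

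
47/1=47 = 47.00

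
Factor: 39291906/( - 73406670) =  - 6548651/12234445 = - 5^(-1 )  *47^1*139333^1 * 2446889^( - 1)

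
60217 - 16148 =44069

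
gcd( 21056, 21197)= 47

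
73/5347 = 73/5347 = 0.01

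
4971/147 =33 + 40/49 =33.82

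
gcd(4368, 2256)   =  48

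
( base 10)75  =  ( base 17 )47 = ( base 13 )5A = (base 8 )113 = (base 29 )2H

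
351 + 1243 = 1594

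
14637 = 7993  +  6644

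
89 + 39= 128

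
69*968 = 66792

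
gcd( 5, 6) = 1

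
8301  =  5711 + 2590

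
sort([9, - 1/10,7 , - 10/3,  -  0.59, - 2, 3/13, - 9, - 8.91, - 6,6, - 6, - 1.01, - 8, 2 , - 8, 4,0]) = [ - 9, - 8.91, - 8, - 8, - 6, - 6, - 10/3, - 2, - 1.01, - 0.59, - 1/10, 0,3/13,2, 4, 6,7,9 ] 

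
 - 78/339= - 26/113 =- 0.23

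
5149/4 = 5149/4  =  1287.25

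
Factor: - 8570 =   -  2^1* 5^1*857^1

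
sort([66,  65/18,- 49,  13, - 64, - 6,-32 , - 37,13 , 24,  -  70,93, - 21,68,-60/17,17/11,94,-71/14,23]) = [  -  70, - 64,-49, - 37, -32,  -  21,-6,- 71/14,-60/17,17/11,65/18 , 13,13, 23 , 24,66 , 68,93,94 ] 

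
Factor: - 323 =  - 17^1*19^1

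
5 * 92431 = 462155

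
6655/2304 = 2 + 2047/2304 = 2.89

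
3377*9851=33266827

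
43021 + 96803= 139824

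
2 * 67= 134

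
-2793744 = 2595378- 5389122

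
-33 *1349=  - 44517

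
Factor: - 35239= - 131^1 * 269^1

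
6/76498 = 3/38249 = 0.00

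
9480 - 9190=290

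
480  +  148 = 628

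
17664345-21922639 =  - 4258294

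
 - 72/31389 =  - 1 + 10439/10463 = -  0.00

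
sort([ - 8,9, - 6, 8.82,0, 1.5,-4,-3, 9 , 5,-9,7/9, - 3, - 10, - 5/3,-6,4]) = [ - 10,-9,- 8,- 6 , -6,-4, -3, - 3, - 5/3, 0,7/9,  1.5,4,5,  8.82,9,9]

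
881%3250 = 881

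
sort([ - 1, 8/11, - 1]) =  [ - 1,-1, 8/11]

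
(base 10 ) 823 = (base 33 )OV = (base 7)2254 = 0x337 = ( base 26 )15H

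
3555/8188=3555/8188 = 0.43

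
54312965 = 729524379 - 675211414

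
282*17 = 4794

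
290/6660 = 29/666 = 0.04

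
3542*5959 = 21106778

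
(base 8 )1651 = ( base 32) T9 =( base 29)139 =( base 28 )15D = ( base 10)937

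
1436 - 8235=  - 6799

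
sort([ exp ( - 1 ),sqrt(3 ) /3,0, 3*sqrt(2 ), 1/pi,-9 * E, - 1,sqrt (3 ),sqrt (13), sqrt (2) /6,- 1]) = [ - 9 * E, - 1, - 1  ,  0, sqrt(2 )/6,1/pi, exp( - 1 ),  sqrt( 3 )/3, sqrt( 3), sqrt (13), 3*sqrt( 2 )]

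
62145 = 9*6905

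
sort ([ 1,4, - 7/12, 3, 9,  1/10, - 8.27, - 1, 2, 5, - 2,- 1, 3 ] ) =[-8.27, - 2 , - 1, -1,-7/12,1/10, 1, 2, 3, 3, 4, 5, 9] 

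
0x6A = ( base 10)106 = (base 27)3p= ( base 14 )78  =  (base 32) 3A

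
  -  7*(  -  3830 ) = 26810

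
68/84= 17/21  =  0.81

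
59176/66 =29588/33 = 896.61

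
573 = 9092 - 8519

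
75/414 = 25/138 = 0.18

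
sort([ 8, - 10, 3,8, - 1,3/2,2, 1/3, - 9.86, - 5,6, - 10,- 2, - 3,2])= [ - 10, - 10, - 9.86, - 5, - 3, - 2, - 1,1/3, 3/2, 2 , 2, 3,6,8, 8 ]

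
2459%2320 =139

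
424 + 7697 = 8121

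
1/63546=1/63546 = 0.00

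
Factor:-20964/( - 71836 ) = 5241/17959= 3^1*1747^1 * 17959^( - 1 ) 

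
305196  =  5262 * 58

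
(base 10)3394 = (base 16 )D42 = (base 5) 102034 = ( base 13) 1711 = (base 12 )1B6A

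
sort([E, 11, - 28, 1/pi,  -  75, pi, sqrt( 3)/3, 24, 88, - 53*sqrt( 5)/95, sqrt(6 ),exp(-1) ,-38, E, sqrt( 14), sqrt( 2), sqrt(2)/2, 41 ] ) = [ - 75,-38,-28, - 53*sqrt( 5)/95,1/pi, exp(-1 ) , sqrt( 3)/3, sqrt( 2)/2, sqrt ( 2 ) , sqrt( 6) , E,E, pi,  sqrt( 14), 11,24 , 41, 88]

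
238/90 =2 + 29/45 = 2.64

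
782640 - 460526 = 322114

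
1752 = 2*876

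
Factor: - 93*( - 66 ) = 6138 = 2^1*3^2*11^1*31^1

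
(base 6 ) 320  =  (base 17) 71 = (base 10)120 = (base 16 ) 78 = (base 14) 88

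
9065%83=18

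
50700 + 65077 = 115777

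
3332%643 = 117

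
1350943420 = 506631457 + 844311963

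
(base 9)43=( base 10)39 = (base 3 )1110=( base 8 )47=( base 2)100111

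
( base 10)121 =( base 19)67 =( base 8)171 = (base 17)72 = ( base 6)321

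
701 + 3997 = 4698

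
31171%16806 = 14365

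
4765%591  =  37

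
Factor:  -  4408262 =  - 2^1*31^1*97^1*733^1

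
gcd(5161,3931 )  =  1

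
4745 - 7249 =  -  2504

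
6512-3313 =3199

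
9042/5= 9042/5 = 1808.40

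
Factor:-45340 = -2^2*5^1*2267^1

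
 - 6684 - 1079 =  - 7763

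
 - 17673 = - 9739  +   - 7934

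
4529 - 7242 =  - 2713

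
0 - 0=0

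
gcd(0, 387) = 387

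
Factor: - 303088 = -2^4 *19^1*997^1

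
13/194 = 13/194 = 0.07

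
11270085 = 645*17473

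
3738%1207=117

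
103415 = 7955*13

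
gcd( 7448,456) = 152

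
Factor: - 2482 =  - 2^1*17^1*73^1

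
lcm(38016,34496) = 1862784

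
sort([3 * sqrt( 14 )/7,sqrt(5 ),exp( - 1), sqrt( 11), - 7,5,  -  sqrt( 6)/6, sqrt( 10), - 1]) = [ - 7,-1, - sqrt(6)/6, exp( - 1), 3*sqrt ( 14 )/7,  sqrt( 5 ),sqrt (10 ) , sqrt( 11), 5]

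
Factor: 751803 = 3^1*13^1*37^1*521^1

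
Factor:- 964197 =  - 3^3*13^1*41^1*67^1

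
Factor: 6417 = 3^2*23^1*31^1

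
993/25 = 39+18/25 = 39.72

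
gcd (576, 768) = 192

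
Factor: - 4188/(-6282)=2/3 = 2^1*3^(-1 ) 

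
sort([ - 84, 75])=[-84, 75 ] 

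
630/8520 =21/284 = 0.07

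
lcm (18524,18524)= 18524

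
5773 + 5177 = 10950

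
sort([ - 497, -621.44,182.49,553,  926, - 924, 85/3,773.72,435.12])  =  [ - 924, - 621.44, - 497,85/3, 182.49,435.12, 553,773.72 , 926]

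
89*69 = 6141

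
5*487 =2435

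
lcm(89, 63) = 5607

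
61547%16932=10751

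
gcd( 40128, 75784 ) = 8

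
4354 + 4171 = 8525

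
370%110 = 40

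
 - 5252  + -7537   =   - 12789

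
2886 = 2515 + 371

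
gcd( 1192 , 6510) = 2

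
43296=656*66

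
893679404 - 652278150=241401254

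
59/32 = 59/32 =1.84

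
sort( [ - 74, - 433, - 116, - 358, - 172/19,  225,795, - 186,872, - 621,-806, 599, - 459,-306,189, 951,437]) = [ - 806, - 621, - 459, - 433, - 358, - 306,- 186, - 116, -74, - 172/19, 189, 225,437, 599,795,872,  951 ]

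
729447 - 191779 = 537668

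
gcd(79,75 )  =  1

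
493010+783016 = 1276026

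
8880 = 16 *555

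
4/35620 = 1/8905  =  0.00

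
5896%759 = 583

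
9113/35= 9113/35 = 260.37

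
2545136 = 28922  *88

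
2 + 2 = 4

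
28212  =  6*4702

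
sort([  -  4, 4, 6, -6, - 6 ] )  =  [ - 6,-6, - 4, 4,6 ] 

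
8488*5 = 42440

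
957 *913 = 873741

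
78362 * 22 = 1723964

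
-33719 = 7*(- 4817)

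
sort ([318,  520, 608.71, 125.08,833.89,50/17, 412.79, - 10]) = [ - 10 , 50/17 , 125.08,318, 412.79, 520,608.71, 833.89 ]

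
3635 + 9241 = 12876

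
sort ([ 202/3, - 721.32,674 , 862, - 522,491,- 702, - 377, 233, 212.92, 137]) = [-721.32, - 702,  -  522, - 377, 202/3, 137 , 212.92 , 233,491, 674, 862]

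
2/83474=1/41737 = 0.00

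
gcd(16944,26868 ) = 12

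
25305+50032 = 75337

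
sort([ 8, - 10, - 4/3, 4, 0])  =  [-10,-4/3, 0,  4,8 ]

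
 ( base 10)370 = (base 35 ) AK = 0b101110010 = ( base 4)11302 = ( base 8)562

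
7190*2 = 14380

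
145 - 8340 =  -8195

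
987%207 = 159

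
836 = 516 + 320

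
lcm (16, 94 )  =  752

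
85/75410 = 17/15082 = 0.00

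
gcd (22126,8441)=23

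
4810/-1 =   -  4810/1 = - 4810.00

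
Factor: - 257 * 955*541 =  - 132780335 = - 5^1*191^1*257^1*541^1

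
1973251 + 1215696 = 3188947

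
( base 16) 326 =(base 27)12n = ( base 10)806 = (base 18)28E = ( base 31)q0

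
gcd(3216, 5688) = 24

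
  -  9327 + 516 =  - 8811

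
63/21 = 3  =  3.00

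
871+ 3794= 4665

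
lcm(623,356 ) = 2492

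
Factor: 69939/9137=3^2*19^1*409^1*9137^( - 1 )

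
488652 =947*516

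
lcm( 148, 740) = 740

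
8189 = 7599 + 590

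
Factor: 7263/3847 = 3^3*269^1*3847^( - 1) 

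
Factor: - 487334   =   - 2^1*139^1*1753^1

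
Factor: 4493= 4493^1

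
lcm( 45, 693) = 3465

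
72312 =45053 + 27259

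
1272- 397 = 875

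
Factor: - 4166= -2^1*2083^1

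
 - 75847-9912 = - 85759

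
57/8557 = 57/8557  =  0.01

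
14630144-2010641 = 12619503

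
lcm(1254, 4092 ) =77748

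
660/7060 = 33/353 =0.09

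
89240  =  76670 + 12570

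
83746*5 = 418730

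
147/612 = 49/204 = 0.24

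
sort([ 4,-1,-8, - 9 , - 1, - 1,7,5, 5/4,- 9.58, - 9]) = [ - 9.58, - 9,-9, -8,-1,-1, -1,5/4, 4,5,7 ]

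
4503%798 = 513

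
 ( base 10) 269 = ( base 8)415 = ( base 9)328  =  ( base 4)10031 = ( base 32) 8d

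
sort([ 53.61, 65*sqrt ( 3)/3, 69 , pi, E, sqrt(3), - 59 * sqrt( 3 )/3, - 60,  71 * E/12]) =[  -  60, - 59*sqrt( 3)/3,sqrt( 3), E, pi,71*E/12,  65*sqrt (3)/3,53.61, 69]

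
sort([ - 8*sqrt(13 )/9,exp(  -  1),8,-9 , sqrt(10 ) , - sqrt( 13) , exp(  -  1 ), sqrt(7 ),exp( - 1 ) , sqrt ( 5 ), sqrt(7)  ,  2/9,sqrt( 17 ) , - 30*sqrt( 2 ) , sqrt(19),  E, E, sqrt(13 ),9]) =[ - 30*sqrt(2 ), - 9,  -  sqrt(13 ), - 8*sqrt(13)/9 , 2/9, exp( - 1),exp( - 1 ) , exp ( - 1 ), sqrt(5 ) , sqrt(7)  ,  sqrt(7), E,  E,sqrt( 10 ), sqrt( 13 ),sqrt(17 ),  sqrt (19) , 8 , 9]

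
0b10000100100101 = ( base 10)8485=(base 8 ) 20445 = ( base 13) 3B29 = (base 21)J51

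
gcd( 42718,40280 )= 106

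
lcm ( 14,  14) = 14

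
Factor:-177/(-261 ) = 3^(  -  1 )*29^(-1)*59^1 = 59/87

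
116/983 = 116/983 = 0.12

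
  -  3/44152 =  - 3/44152 = - 0.00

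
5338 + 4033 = 9371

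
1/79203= 1/79203=0.00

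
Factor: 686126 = 2^1*7^1* 49009^1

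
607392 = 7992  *76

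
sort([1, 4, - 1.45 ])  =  [-1.45, 1, 4 ]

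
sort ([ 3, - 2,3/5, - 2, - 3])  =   [ - 3, - 2, - 2, 3/5 , 3]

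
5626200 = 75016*75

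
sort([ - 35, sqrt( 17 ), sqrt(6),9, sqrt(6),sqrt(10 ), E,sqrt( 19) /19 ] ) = [ - 35 , sqrt (19)/19, sqrt(6),sqrt( 6 ), E, sqrt(10 ),  sqrt( 17 ), 9] 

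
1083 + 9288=10371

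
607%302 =3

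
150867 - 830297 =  - 679430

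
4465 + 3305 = 7770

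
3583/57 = 62 + 49/57 = 62.86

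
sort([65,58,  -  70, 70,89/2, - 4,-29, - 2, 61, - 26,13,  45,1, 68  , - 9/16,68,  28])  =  [ - 70 , - 29, - 26, - 4, - 2 , - 9/16,1,13, 28, 89/2,45,58,61,65, 68,68 , 70]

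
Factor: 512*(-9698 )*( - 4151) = 2^10*7^1*13^1 *373^1*593^1 = 20611275776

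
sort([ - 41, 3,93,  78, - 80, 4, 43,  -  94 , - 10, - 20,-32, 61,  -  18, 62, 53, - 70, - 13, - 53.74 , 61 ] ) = [ - 94, -80,-70,- 53.74, - 41, - 32, - 20, - 18, - 13, - 10,3, 4, 43, 53, 61, 61,  62, 78,93]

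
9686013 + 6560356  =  16246369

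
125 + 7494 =7619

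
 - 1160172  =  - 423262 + -736910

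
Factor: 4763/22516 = 11/52 = 2^ ( - 2) * 11^1 * 13^( - 1 )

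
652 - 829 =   -  177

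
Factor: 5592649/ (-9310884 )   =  - 2^(-2) * 3^( -1)*11^(-1)*2341^1*2389^1*70537^ (- 1)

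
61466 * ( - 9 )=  - 553194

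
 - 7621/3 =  - 2541 + 2/3 =- 2540.33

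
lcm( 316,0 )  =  0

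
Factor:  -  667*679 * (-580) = 2^2*5^1 * 7^1*23^1*29^2* 97^1 =262677940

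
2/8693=2/8693 = 0.00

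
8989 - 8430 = 559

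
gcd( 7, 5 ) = 1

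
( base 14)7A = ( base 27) 40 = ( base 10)108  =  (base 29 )3L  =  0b1101100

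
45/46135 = 9/9227  =  0.00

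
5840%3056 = 2784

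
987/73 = 13 + 38/73 =13.52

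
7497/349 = 7497/349 = 21.48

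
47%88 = 47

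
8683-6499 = 2184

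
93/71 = 93/71 = 1.31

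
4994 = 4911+83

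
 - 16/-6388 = 4/1597  =  0.00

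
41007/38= 1079 + 5/38 = 1079.13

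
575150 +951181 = 1526331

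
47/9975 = 47/9975 = 0.00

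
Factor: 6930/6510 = 33/31 = 3^1*11^1*31^( - 1) 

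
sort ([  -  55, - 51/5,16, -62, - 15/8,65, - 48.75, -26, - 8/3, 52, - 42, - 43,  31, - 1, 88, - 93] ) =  [-93 , - 62, - 55, -48.75 , - 43, - 42, -26, - 51/5,  -  8/3, - 15/8, - 1 , 16,31, 52, 65, 88]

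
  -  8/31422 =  - 4/15711 = -  0.00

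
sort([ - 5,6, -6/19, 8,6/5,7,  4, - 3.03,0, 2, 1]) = [ - 5,  -  3.03, - 6/19, 0,1, 6/5, 2, 4,6,7,8 ] 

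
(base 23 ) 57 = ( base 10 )122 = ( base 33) 3N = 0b1111010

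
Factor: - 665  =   - 5^1*7^1 * 19^1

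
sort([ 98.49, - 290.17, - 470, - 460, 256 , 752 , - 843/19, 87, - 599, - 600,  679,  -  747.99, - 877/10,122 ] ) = [ - 747.99, - 600,  -  599, - 470, - 460, - 290.17,  -  877/10, - 843/19, 87, 98.49, 122, 256 , 679, 752 ]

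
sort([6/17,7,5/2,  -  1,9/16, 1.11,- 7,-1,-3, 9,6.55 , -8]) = [ - 8, - 7,- 3,- 1,-1, 6/17,9/16,1.11,5/2,6.55, 7  ,  9 ] 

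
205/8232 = 205/8232 =0.02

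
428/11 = 38 + 10/11 = 38.91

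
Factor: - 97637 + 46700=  - 50937=- 3^1 * 16979^1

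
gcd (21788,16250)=26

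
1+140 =141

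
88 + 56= 144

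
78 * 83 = 6474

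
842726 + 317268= 1159994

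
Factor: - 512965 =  - 5^1*102593^1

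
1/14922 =1/14922 =0.00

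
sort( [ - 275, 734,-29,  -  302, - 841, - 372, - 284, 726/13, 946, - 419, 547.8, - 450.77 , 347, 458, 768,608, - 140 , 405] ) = [ - 841,  -  450.77, - 419, - 372,  -  302,-284, - 275, - 140, - 29, 726/13, 347, 405, 458,547.8, 608,  734, 768, 946]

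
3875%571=449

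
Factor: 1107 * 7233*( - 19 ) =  - 152131689 = - 3^4*19^1*41^1*2411^1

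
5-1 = 4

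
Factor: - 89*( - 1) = 89^1= 89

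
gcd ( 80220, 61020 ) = 60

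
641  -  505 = 136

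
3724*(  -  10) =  - 37240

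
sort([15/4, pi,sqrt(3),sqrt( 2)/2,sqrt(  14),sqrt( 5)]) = [sqrt( 2)/2,sqrt( 3),sqrt(5 ),pi,sqrt (14 ), 15/4]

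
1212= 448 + 764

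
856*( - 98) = -83888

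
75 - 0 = 75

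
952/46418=476/23209 = 0.02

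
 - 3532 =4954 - 8486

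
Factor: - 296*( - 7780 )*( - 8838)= - 20352853440=- 2^6*3^2*5^1*37^1*389^1*491^1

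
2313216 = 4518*512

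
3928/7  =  3928/7 = 561.14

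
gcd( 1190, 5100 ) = 170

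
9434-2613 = 6821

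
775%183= 43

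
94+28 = 122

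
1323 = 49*27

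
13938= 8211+5727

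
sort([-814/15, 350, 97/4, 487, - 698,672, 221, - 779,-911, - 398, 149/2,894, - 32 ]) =[-911, - 779 ,-698 , - 398,-814/15,-32,  97/4, 149/2,221, 350,487, 672,  894]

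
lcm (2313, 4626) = 4626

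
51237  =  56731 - 5494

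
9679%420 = 19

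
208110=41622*5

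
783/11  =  71 + 2/11 = 71.18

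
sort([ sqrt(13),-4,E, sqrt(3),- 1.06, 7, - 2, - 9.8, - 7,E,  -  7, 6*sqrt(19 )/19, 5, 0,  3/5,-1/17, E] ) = [  -  9.8,-7, - 7, - 4,  -  2,  -  1.06, - 1/17, 0 , 3/5, 6*sqrt( 19)/19,  sqrt ( 3), E, E, E,sqrt(13), 5, 7 ] 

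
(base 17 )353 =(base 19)2c5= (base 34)s3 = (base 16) 3BB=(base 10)955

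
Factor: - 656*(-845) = 2^4*5^1*13^2*41^1 = 554320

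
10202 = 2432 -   -  7770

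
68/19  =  3 + 11/19= 3.58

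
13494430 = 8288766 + 5205664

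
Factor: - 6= -2^1*3^1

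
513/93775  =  513/93775 =0.01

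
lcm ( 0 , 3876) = 0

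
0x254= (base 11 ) 4A2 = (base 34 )HI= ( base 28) L8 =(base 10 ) 596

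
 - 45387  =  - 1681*27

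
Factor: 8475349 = 19^1*307^1*1453^1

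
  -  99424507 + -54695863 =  - 154120370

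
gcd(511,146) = 73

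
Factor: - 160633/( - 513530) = 2^ ( - 1 )*5^(-1 )*11^1*17^1* 89^( - 1 )*577^ (-1)  *859^1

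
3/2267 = 3/2267 = 0.00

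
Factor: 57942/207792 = 29/104=2^ ( - 3) * 13^( - 1 )*29^1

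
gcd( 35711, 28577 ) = 41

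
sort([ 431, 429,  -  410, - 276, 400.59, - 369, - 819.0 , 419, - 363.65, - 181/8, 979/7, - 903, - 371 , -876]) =[ - 903,  -  876,-819.0,  -  410, -371,-369 , - 363.65,- 276,-181/8,979/7, 400.59, 419, 429, 431] 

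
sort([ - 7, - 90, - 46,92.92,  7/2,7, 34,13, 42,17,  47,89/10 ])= [- 90, - 46,-7 , 7/2,7,89/10,13 , 17,34, 42, 47, 92.92 ]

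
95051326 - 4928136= 90123190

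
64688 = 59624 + 5064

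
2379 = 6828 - 4449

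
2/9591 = 2/9591 = 0.00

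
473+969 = 1442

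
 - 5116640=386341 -5502981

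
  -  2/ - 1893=2/1893= 0.00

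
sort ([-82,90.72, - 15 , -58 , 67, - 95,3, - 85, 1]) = [ - 95, - 85,-82,-58,- 15,1,3,  67,90.72] 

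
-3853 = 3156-7009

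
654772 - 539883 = 114889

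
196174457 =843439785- 647265328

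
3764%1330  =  1104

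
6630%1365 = 1170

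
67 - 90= -23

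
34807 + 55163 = 89970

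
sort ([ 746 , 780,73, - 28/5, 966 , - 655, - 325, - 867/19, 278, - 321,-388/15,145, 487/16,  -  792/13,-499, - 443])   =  [ - 655, - 499, - 443,- 325, - 321, - 792/13 ,-867/19, - 388/15, - 28/5, 487/16,73,  145,278, 746  ,  780,  966]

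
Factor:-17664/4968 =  - 32/9 = - 2^5*3^( - 2)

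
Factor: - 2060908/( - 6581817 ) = 2^2*3^( - 4 ) * 11^( - 1 )*83^ ( -1 )*89^(-1)*515227^1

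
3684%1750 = 184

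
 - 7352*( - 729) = 5359608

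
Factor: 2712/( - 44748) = -2^1 *3^( -1)*11^( - 1) = -2/33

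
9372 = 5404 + 3968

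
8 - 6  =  2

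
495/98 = 5 + 5/98 = 5.05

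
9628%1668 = 1288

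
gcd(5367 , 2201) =1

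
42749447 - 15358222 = 27391225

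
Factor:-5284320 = -2^5*3^1*5^1*101^1*109^1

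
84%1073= 84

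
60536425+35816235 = 96352660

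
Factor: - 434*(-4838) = 2^2*7^1*31^1*41^1*59^1 = 2099692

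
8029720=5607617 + 2422103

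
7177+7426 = 14603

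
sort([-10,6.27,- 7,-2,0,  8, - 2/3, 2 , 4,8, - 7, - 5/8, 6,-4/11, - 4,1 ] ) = [ - 10,-7, - 7,-4,  -  2,  -  2/3, - 5/8,-4/11,0, 1 , 2,4,6, 6.27,8 , 8 ]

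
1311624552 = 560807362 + 750817190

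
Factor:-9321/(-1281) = 7^(-1 ) * 13^1*61^ ( - 1)*239^1 = 3107/427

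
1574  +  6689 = 8263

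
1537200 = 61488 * 25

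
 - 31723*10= -317230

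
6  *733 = 4398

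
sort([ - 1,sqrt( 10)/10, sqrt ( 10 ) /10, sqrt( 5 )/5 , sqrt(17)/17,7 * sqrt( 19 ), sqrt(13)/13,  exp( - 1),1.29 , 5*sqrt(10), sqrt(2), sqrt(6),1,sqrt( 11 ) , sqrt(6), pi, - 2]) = [- 2, - 1,sqrt (17)/17, sqrt( 13)/13, sqrt(10)/10,sqrt( 10)/10, exp(- 1), sqrt( 5)/5,1 , 1.29,  sqrt(2),sqrt( 6 ), sqrt(6 ),  pi, sqrt(11 ), 5 *sqrt(10), 7 * sqrt(19)]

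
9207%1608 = 1167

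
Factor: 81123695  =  5^1 * 179^1*90641^1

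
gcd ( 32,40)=8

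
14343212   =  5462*2626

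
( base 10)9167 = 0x23CF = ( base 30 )A5H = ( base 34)7VL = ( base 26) def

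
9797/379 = 25 + 322/379 =25.85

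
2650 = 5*530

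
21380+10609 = 31989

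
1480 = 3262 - 1782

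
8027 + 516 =8543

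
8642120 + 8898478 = 17540598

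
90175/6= 15029 +1/6 = 15029.17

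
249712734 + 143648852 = 393361586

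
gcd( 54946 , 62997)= 83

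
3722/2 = 1861 = 1861.00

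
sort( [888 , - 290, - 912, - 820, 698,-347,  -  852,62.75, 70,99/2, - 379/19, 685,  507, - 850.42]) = [  -  912, - 852, - 850.42,-820, - 347,-290,-379/19, 99/2, 62.75,  70, 507, 685,698, 888] 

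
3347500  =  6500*515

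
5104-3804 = 1300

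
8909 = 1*8909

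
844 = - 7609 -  - 8453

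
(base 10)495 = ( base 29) H2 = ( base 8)757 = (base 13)2C1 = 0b111101111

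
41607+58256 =99863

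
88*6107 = 537416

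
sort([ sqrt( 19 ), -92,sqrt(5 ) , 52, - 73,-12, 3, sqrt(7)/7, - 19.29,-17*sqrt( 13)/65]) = [- 92, - 73, - 19.29, - 12, - 17*sqrt( 13)/65, sqrt(7) /7 , sqrt( 5), 3  ,  sqrt( 19),52 ]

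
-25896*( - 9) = 233064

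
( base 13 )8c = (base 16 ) 74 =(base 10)116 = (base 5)431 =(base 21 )5b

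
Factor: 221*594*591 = 77582934 = 2^1*3^4 * 11^1*13^1*17^1*197^1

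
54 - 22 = 32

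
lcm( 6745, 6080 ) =431680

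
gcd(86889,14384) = 1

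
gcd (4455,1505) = 5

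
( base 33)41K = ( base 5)120114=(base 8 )10471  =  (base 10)4409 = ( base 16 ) 1139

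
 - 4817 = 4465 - 9282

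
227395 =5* 45479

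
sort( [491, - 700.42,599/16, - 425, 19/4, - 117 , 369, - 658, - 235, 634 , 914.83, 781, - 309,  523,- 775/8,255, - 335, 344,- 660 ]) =[-700.42, - 660,-658, - 425,-335,-309, - 235, - 117, - 775/8,19/4,599/16,255, 344,  369,491,523,634,781,914.83] 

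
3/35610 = 1/11870 = 0.00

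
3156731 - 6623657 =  - 3466926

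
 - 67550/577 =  - 67550/577 = - 117.07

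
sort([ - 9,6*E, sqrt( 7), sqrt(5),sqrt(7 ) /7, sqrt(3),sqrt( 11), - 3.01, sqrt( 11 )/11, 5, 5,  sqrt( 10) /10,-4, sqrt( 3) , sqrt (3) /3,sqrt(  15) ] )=[-9,-4, - 3.01, sqrt (11) /11,sqrt(10)/10,sqrt (7) /7 , sqrt( 3)/3, sqrt(3 ), sqrt(3 ), sqrt( 5 ), sqrt( 7),sqrt(11), sqrt( 15 ), 5,5, 6*E]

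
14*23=322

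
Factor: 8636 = 2^2*17^1* 127^1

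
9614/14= 4807/7 = 686.71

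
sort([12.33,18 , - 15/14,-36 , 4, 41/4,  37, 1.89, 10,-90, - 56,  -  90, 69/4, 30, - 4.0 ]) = [ -90, - 90, - 56 , - 36, - 4.0, - 15/14, 1.89,4,  10,41/4,  12.33 , 69/4,18,  30,37] 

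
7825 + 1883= 9708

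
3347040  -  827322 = 2519718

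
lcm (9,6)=18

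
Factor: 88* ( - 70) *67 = - 412720 = - 2^4*5^1*7^1* 11^1*67^1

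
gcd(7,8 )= 1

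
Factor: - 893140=- 2^2 * 5^1*44657^1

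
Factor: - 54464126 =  - 2^1*27232063^1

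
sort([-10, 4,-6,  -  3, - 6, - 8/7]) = [  -  10,-6,-6, - 3,-8/7, 4]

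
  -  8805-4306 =- 13111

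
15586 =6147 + 9439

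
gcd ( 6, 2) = 2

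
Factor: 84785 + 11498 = 96283 =11^1*8753^1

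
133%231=133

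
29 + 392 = 421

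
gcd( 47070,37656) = 9414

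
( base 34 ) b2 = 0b101111000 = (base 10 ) 376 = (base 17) 152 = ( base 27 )dp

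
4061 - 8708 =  - 4647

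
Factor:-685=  -5^1 * 137^1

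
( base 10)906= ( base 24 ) 1DI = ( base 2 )1110001010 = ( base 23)1G9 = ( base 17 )325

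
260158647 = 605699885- 345541238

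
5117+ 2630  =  7747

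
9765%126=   63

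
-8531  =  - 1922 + -6609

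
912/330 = 2 + 42/55  =  2.76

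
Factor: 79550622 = 2^1*3^2*4419479^1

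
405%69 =60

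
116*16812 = 1950192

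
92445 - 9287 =83158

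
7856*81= 636336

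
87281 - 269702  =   - 182421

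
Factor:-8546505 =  - 3^1*5^1*11^1 * 51797^1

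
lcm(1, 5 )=5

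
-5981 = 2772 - 8753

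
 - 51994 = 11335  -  63329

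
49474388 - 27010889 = 22463499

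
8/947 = 8/947=0.01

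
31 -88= - 57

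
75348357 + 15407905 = 90756262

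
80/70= 1 + 1/7 =1.14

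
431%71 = 5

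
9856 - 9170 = 686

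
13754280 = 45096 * 305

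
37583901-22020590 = 15563311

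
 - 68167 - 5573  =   - 73740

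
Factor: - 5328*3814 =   -  2^5 * 3^2 * 37^1 * 1907^1 = - 20320992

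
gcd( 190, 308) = 2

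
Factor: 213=3^1*71^1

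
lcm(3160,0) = 0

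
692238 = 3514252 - 2822014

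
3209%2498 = 711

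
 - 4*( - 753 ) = 3012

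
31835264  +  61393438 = 93228702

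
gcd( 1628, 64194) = 2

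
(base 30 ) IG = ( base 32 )HC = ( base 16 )22c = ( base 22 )136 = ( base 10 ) 556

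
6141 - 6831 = -690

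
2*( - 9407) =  - 18814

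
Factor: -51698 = -2^1 * 25849^1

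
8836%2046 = 652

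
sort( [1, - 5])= [ - 5, 1] 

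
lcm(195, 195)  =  195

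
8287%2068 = 15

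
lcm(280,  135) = 7560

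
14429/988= 14429/988 = 14.60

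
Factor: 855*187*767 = 3^2 *5^1*11^1*13^1*17^1*19^1*59^1 = 122631795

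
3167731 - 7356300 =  - 4188569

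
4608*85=391680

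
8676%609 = 150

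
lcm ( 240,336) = 1680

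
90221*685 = 61801385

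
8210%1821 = 926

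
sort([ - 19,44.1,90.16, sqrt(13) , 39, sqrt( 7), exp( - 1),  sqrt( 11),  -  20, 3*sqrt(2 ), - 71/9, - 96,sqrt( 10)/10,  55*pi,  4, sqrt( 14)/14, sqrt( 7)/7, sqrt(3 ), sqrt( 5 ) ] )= [  -  96, - 20, - 19,-71/9,  sqrt(14)/14,  sqrt(10)/10 , exp(-1 ), sqrt( 7)/7,sqrt(3 ), sqrt(5 ) , sqrt ( 7),sqrt(11), sqrt(13), 4,3*sqrt(2 ),39,44.1, 90.16,55*pi]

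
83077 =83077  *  1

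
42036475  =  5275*7969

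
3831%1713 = 405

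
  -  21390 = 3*( - 7130 ) 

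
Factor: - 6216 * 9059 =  - 56310744 = - 2^3* 3^1*7^1 *37^1*9059^1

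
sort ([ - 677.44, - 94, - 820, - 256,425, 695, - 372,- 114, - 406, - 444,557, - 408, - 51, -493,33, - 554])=[ - 820 , - 677.44, - 554, - 493, - 444, - 408, - 406,-372, - 256,-114, - 94, - 51,33,425,557,  695 ] 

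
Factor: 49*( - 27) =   -  1323=-3^3* 7^2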